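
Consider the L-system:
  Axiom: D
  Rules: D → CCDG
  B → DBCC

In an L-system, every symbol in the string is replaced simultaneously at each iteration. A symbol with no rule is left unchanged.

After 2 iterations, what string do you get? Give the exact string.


Step 0: D
Step 1: CCDG
Step 2: CCCCDGG

Answer: CCCCDGG


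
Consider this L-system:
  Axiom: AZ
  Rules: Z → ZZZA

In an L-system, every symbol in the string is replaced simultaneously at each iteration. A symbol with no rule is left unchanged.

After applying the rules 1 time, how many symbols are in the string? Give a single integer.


Answer: 5

Derivation:
Step 0: length = 2
Step 1: length = 5


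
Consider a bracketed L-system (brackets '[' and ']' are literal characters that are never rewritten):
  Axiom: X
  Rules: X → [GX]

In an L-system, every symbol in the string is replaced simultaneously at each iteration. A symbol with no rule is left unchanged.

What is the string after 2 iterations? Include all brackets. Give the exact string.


Step 0: X
Step 1: [GX]
Step 2: [G[GX]]

Answer: [G[GX]]


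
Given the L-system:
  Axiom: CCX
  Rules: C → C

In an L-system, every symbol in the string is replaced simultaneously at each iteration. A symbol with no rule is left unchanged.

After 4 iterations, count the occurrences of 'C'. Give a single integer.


Answer: 2

Derivation:
Step 0: CCX  (2 'C')
Step 1: CCX  (2 'C')
Step 2: CCX  (2 'C')
Step 3: CCX  (2 'C')
Step 4: CCX  (2 'C')


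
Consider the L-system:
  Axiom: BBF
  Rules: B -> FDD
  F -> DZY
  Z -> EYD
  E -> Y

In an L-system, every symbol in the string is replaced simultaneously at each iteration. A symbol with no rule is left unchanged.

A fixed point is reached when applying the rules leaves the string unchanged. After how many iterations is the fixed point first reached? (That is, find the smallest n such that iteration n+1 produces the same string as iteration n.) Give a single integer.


Answer: 4

Derivation:
Step 0: BBF
Step 1: FDDFDDDZY
Step 2: DZYDDDZYDDDEYDY
Step 3: DEYDYDDDEYDYDDDYYDY
Step 4: DYYDYDDDYYDYDDDYYDY
Step 5: DYYDYDDDYYDYDDDYYDY  (unchanged — fixed point at step 4)


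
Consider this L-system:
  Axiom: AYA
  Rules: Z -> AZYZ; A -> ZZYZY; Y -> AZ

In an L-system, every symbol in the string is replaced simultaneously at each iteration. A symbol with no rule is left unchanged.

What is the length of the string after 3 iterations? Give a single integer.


Answer: 157

Derivation:
Step 0: length = 3
Step 1: length = 12
Step 2: length = 41
Step 3: length = 157


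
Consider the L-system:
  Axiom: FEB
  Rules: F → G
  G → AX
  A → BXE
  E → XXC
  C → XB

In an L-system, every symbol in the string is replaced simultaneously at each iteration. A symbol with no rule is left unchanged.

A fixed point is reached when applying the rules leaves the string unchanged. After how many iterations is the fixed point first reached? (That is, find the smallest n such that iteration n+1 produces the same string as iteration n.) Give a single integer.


Answer: 5

Derivation:
Step 0: FEB
Step 1: GXXCB
Step 2: AXXXXBB
Step 3: BXEXXXXBB
Step 4: BXXXCXXXXBB
Step 5: BXXXXBXXXXBB
Step 6: BXXXXBXXXXBB  (unchanged — fixed point at step 5)


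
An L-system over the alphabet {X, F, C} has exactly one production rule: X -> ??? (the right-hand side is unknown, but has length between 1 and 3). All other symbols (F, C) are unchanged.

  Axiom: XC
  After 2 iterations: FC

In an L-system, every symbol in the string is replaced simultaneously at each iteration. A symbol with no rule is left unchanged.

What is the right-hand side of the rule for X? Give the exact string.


Answer: F

Derivation:
Trying X -> F:
  Step 0: XC
  Step 1: FC
  Step 2: FC
Matches the given result.


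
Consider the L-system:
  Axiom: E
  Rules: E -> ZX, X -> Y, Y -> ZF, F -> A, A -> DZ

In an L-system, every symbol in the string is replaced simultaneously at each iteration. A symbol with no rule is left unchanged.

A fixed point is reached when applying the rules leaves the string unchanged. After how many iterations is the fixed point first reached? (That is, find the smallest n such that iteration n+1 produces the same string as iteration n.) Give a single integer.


Step 0: E
Step 1: ZX
Step 2: ZY
Step 3: ZZF
Step 4: ZZA
Step 5: ZZDZ
Step 6: ZZDZ  (unchanged — fixed point at step 5)

Answer: 5


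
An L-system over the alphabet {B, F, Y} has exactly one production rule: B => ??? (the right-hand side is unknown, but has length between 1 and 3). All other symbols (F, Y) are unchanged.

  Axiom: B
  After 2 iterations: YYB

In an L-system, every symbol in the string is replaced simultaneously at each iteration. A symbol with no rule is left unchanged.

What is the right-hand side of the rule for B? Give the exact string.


Answer: YB

Derivation:
Trying B => YB:
  Step 0: B
  Step 1: YB
  Step 2: YYB
Matches the given result.


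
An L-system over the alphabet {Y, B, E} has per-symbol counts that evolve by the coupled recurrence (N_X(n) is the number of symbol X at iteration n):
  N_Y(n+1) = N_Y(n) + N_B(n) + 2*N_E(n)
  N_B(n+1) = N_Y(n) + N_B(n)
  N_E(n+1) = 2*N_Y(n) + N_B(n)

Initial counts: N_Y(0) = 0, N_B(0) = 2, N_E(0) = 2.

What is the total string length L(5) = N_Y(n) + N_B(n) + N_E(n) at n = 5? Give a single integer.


Step 0: N_Y=0, N_B=2, N_E=2, L=4
Step 1: N_Y=6, N_B=2, N_E=2, L=10
Step 2: N_Y=12, N_B=8, N_E=14, L=34
Step 3: N_Y=48, N_B=20, N_E=32, L=100
Step 4: N_Y=132, N_B=68, N_E=116, L=316
Step 5: N_Y=432, N_B=200, N_E=332, L=964

Answer: 964


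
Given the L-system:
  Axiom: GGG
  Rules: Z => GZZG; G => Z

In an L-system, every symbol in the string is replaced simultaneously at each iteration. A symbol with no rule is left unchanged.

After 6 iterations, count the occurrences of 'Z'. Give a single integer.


Answer: 360

Derivation:
Step 0: GGG  (0 'Z')
Step 1: ZZZ  (3 'Z')
Step 2: GZZGGZZGGZZG  (6 'Z')
Step 3: ZGZZGGZZGZZGZZGGZZGZZGZZGGZZGZ  (18 'Z')
Step 4: GZZGZGZZGGZZGZZGZZGGZZGZGZZGGZZGZGZZGGZZGZZGZZGGZZGZGZZGGZZGZGZZGGZZGZZGZZGGZZGZGZZG  (48 'Z')
Step 5: ZGZZGGZZGZGZZGZGZZGGZZGZZGZZGGZZGZGZZGGZZGZGZZGGZZGZZGZZGGZZGZGZZGZGZZGGZZGZZGZZGGZZGZGZZGZGZZGGZZGZZGZZGGZZGZGZZGGZZGZGZZGGZZGZZGZZGGZZGZGZZGZGZZGGZZGZZGZZGGZZGZGZZGZGZZGGZZGZZGZZGGZZGZGZZGGZZGZGZZGGZZGZZGZZGGZZGZGZZGZGZZGGZZGZ  (132 'Z')
Step 6: GZZGZGZZGGZZGZZGZZGGZZGZGZZGZGZZGGZZGZGZZGZGZZGGZZGZZGZZGGZZGZGZZGGZZGZGZZGGZZGZZGZZGGZZGZGZZGZGZZGGZZGZZGZZGGZZGZGZZGZGZZGGZZGZZGZZGGZZGZGZZGGZZGZGZZGGZZGZZGZZGGZZGZGZZGZGZZGGZZGZGZZGZGZZGGZZGZZGZZGGZZGZGZZGGZZGZGZZGGZZGZZGZZGGZZGZGZZGZGZZGGZZGZGZZGZGZZGGZZGZZGZZGGZZGZGZZGGZZGZGZZGGZZGZZGZZGGZZGZGZZGZGZZGGZZGZZGZZGGZZGZGZZGZGZZGGZZGZZGZZGGZZGZGZZGGZZGZGZZGGZZGZZGZZGGZZGZGZZGZGZZGGZZGZGZZGZGZZGGZZGZZGZZGGZZGZGZZGGZZGZGZZGGZZGZZGZZGGZZGZGZZGZGZZGGZZGZGZZGZGZZGGZZGZZGZZGGZZGZGZZGGZZGZGZZGGZZGZZGZZGGZZGZGZZGZGZZGGZZGZZGZZGGZZGZGZZGZGZZGGZZGZZGZZGGZZGZGZZGGZZGZGZZGGZZGZZGZZGGZZGZGZZGZGZZGGZZGZGZZGZGZZGGZZGZZGZZGGZZGZGZZG  (360 'Z')


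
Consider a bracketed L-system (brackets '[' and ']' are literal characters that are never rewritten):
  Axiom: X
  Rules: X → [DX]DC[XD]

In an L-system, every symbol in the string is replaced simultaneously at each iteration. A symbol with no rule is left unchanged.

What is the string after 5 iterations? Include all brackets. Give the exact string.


Answer: [D[D[D[D[DX]DC[XD]]DC[[DX]DC[XD]D]]DC[[D[DX]DC[XD]]DC[[DX]DC[XD]D]D]]DC[[D[D[DX]DC[XD]]DC[[DX]DC[XD]D]]DC[[D[DX]DC[XD]]DC[[DX]DC[XD]D]D]D]]DC[[D[D[D[DX]DC[XD]]DC[[DX]DC[XD]D]]DC[[D[DX]DC[XD]]DC[[DX]DC[XD]D]D]]DC[[D[D[DX]DC[XD]]DC[[DX]DC[XD]D]]DC[[D[DX]DC[XD]]DC[[DX]DC[XD]D]D]D]D]

Derivation:
Step 0: X
Step 1: [DX]DC[XD]
Step 2: [D[DX]DC[XD]]DC[[DX]DC[XD]D]
Step 3: [D[D[DX]DC[XD]]DC[[DX]DC[XD]D]]DC[[D[DX]DC[XD]]DC[[DX]DC[XD]D]D]
Step 4: [D[D[D[DX]DC[XD]]DC[[DX]DC[XD]D]]DC[[D[DX]DC[XD]]DC[[DX]DC[XD]D]D]]DC[[D[D[DX]DC[XD]]DC[[DX]DC[XD]D]]DC[[D[DX]DC[XD]]DC[[DX]DC[XD]D]D]D]
Step 5: [D[D[D[D[DX]DC[XD]]DC[[DX]DC[XD]D]]DC[[D[DX]DC[XD]]DC[[DX]DC[XD]D]D]]DC[[D[D[DX]DC[XD]]DC[[DX]DC[XD]D]]DC[[D[DX]DC[XD]]DC[[DX]DC[XD]D]D]D]]DC[[D[D[D[DX]DC[XD]]DC[[DX]DC[XD]D]]DC[[D[DX]DC[XD]]DC[[DX]DC[XD]D]D]]DC[[D[D[DX]DC[XD]]DC[[DX]DC[XD]D]]DC[[D[DX]DC[XD]]DC[[DX]DC[XD]D]D]D]D]


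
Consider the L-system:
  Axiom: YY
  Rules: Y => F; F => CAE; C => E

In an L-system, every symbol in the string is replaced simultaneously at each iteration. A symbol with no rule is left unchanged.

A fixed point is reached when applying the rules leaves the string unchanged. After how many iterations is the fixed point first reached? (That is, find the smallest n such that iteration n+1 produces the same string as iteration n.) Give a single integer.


Answer: 3

Derivation:
Step 0: YY
Step 1: FF
Step 2: CAECAE
Step 3: EAEEAE
Step 4: EAEEAE  (unchanged — fixed point at step 3)


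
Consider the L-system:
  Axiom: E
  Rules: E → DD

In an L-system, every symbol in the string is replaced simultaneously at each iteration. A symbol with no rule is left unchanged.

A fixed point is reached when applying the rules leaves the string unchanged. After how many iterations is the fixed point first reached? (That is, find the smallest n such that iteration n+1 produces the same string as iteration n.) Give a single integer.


Step 0: E
Step 1: DD
Step 2: DD  (unchanged — fixed point at step 1)

Answer: 1


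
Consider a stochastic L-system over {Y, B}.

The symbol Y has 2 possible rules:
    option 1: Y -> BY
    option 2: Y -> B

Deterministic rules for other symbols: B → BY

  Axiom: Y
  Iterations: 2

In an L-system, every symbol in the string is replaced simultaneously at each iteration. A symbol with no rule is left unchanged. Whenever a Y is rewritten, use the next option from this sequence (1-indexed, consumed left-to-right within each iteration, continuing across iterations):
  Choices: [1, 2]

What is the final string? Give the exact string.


Answer: BYB

Derivation:
Step 0: Y
Step 1: BY  (used choices [1])
Step 2: BYB  (used choices [2])


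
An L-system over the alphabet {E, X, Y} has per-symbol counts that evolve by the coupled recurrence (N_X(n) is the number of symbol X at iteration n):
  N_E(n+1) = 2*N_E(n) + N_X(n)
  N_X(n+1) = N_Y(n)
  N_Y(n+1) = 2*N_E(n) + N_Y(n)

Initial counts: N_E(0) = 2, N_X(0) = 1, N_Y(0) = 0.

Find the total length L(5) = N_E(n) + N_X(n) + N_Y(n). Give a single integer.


Step 0: N_E=2, N_X=1, N_Y=0, L=3
Step 1: N_E=5, N_X=0, N_Y=4, L=9
Step 2: N_E=10, N_X=4, N_Y=14, L=28
Step 3: N_E=24, N_X=14, N_Y=34, L=72
Step 4: N_E=62, N_X=34, N_Y=82, L=178
Step 5: N_E=158, N_X=82, N_Y=206, L=446

Answer: 446


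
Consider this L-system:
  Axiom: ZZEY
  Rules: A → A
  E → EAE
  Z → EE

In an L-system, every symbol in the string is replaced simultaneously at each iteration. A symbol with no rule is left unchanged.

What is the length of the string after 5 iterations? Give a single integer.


Step 0: length = 4
Step 1: length = 8
Step 2: length = 20
Step 3: length = 44
Step 4: length = 92
Step 5: length = 188

Answer: 188


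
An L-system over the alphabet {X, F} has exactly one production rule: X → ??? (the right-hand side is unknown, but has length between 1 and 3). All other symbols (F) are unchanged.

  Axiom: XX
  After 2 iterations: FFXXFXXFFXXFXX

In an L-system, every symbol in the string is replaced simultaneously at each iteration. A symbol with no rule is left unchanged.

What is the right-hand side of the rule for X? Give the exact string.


Trying X → FXX:
  Step 0: XX
  Step 1: FXXFXX
  Step 2: FFXXFXXFFXXFXX
Matches the given result.

Answer: FXX


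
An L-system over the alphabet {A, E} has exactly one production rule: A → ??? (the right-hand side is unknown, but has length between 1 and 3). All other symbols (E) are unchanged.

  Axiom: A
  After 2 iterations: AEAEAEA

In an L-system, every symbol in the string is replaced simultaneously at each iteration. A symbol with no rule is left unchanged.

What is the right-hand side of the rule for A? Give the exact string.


Trying A → AEA:
  Step 0: A
  Step 1: AEA
  Step 2: AEAEAEA
Matches the given result.

Answer: AEA


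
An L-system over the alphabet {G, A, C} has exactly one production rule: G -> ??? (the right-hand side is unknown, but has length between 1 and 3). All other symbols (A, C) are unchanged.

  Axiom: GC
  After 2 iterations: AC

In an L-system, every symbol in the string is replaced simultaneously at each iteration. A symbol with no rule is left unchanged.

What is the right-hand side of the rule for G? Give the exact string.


Trying G -> A:
  Step 0: GC
  Step 1: AC
  Step 2: AC
Matches the given result.

Answer: A


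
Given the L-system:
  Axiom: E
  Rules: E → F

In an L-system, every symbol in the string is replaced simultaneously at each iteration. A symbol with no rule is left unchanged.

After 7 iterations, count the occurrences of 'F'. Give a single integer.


Step 0: E  (0 'F')
Step 1: F  (1 'F')
Step 2: F  (1 'F')
Step 3: F  (1 'F')
Step 4: F  (1 'F')
Step 5: F  (1 'F')
Step 6: F  (1 'F')
Step 7: F  (1 'F')

Answer: 1


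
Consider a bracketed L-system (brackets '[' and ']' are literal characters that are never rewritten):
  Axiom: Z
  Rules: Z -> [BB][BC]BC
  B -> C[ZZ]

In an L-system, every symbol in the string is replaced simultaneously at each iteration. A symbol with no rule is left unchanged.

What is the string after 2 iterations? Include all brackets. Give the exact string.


Step 0: Z
Step 1: [BB][BC]BC
Step 2: [C[ZZ]C[ZZ]][C[ZZ]C]C[ZZ]C

Answer: [C[ZZ]C[ZZ]][C[ZZ]C]C[ZZ]C


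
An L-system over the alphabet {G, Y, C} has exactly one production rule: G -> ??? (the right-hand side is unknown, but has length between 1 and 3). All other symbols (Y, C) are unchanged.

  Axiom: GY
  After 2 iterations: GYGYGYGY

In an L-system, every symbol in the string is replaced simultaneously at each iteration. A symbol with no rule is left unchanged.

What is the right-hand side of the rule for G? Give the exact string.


Trying G -> GYG:
  Step 0: GY
  Step 1: GYGY
  Step 2: GYGYGYGY
Matches the given result.

Answer: GYG


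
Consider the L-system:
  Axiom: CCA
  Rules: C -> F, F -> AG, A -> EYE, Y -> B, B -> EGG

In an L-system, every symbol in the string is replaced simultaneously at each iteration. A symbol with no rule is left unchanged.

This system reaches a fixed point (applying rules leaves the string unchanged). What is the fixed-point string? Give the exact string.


Answer: EEGGEGEEGGEGEEGGE

Derivation:
Step 0: CCA
Step 1: FFEYE
Step 2: AGAGEBE
Step 3: EYEGEYEGEEGGE
Step 4: EBEGEBEGEEGGE
Step 5: EEGGEGEEGGEGEEGGE
Step 6: EEGGEGEEGGEGEEGGE  (unchanged — fixed point at step 5)


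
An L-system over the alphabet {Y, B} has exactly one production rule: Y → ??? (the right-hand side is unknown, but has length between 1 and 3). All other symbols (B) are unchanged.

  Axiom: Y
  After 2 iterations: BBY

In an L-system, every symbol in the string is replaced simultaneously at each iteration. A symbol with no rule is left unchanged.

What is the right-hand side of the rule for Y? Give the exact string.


Trying Y → BY:
  Step 0: Y
  Step 1: BY
  Step 2: BBY
Matches the given result.

Answer: BY


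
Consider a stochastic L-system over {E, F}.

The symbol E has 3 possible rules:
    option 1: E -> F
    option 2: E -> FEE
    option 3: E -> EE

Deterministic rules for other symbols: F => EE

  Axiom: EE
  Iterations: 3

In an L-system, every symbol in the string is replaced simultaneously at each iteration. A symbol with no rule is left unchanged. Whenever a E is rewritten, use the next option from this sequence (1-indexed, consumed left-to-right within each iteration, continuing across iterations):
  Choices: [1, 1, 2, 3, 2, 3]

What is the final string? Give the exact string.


Answer: FEEEEFEEEE

Derivation:
Step 0: EE
Step 1: FF  (used choices [1, 1])
Step 2: EEEE  (used choices [])
Step 3: FEEEEFEEEE  (used choices [2, 3, 2, 3])


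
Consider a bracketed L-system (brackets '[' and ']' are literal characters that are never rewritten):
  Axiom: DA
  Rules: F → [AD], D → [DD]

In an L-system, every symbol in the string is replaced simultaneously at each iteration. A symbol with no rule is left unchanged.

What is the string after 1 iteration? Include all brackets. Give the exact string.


Step 0: DA
Step 1: [DD]A

Answer: [DD]A


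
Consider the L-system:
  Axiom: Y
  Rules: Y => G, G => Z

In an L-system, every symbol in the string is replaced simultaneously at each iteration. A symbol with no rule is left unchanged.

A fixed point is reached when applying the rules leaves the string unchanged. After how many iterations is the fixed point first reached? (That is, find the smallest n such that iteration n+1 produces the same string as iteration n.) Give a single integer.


Answer: 2

Derivation:
Step 0: Y
Step 1: G
Step 2: Z
Step 3: Z  (unchanged — fixed point at step 2)


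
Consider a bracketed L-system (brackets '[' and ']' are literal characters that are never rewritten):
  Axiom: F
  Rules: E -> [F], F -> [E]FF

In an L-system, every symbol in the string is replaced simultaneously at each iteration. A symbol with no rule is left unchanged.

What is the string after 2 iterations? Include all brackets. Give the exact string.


Step 0: F
Step 1: [E]FF
Step 2: [[F]][E]FF[E]FF

Answer: [[F]][E]FF[E]FF


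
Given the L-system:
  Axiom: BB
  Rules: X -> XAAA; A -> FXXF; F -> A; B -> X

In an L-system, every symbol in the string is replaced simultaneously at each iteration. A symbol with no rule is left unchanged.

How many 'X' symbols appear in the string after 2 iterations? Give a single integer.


Answer: 2

Derivation:
Step 0: BB  (0 'X')
Step 1: XX  (2 'X')
Step 2: XAAAXAAA  (2 'X')


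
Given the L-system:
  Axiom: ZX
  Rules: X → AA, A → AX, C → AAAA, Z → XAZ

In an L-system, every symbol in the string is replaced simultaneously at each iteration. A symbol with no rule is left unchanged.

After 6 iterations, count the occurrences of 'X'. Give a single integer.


Step 0: ZX  (1 'X')
Step 1: XAZAA  (1 'X')
Step 2: AAAXXAZAXAX  (4 'X')
Step 3: AXAXAXAAAAAXXAZAXAAAXAA  (7 'X')
Step 4: AXAAAXAAAXAAAXAXAXAXAXAAAAAXXAZAXAAAXAXAXAAAXAX  (16 'X')
Step 5: AXAAAXAXAXAAAXAXAXAAAXAXAXAAAXAAAXAAAXAAAXAAAXAXAXAXAXAAAAAXXAZAXAAAXAXAXAAAXAAAXAAAXAXAXAAAXAA  (31 'X')
Step 6: AXAAAXAXAXAAAXAAAXAAAXAXAXAAAXAAAXAAAXAXAXAAAXAAAXAAAXAXAXAAAXAXAXAAAXAXAXAAAXAXAXAAAXAXAXAAAXAAAXAAAXAAAXAAAXAXAXAXAXAAAAAXXAZAXAAAXAXAXAAAXAAAXAAAXAXAXAAAXAXAXAAAXAXAXAAAXAAAXAAAXAXAXAAAXAX  (64 'X')

Answer: 64


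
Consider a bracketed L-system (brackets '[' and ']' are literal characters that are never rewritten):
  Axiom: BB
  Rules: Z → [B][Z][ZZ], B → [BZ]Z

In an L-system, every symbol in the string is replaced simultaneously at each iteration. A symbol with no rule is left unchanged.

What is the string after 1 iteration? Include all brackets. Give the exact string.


Step 0: BB
Step 1: [BZ]Z[BZ]Z

Answer: [BZ]Z[BZ]Z


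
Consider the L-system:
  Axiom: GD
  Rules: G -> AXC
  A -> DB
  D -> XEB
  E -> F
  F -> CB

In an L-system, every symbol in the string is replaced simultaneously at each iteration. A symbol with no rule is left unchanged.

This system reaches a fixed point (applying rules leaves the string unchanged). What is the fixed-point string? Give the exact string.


Answer: XCBBBXCXCBB

Derivation:
Step 0: GD
Step 1: AXCXEB
Step 2: DBXCXFB
Step 3: XEBBXCXCBB
Step 4: XFBBXCXCBB
Step 5: XCBBBXCXCBB
Step 6: XCBBBXCXCBB  (unchanged — fixed point at step 5)


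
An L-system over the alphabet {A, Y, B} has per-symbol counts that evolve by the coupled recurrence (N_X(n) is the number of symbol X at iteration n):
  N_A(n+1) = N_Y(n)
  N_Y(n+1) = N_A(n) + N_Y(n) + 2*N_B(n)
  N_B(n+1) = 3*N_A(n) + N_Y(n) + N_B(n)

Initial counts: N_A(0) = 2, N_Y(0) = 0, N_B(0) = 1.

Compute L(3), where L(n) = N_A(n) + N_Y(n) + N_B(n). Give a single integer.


Step 0: N_A=2, N_Y=0, N_B=1, L=3
Step 1: N_A=0, N_Y=4, N_B=7, L=11
Step 2: N_A=4, N_Y=18, N_B=11, L=33
Step 3: N_A=18, N_Y=44, N_B=41, L=103

Answer: 103


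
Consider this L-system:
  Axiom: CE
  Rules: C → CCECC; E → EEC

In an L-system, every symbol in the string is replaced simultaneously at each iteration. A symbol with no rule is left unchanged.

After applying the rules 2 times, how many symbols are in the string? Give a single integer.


Step 0: length = 2
Step 1: length = 8
Step 2: length = 34

Answer: 34


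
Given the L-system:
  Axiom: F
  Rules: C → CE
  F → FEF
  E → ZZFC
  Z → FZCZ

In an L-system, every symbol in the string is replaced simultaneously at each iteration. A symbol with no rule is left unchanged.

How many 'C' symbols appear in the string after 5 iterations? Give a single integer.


Answer: 66

Derivation:
Step 0: F  (0 'C')
Step 1: FEF  (0 'C')
Step 2: FEFZZFCFEF  (1 'C')
Step 3: FEFZZFCFEFFZCZFZCZFEFCEFEFZZFCFEF  (5 'C')
Step 4: FEFZZFCFEFFZCZFZCZFEFCEFEFZZFCFEFFEFFZCZCEFZCZFEFFZCZCEFZCZFEFZZFCFEFCEZZFCFEFZZFCFEFFZCZFZCZFEFCEFEFZZFCFEF  (19 'C')
Step 5: FEFZZFCFEFFZCZFZCZFEFCEFEFZZFCFEFFEFFZCZCEFZCZFEFFZCZCEFZCZFEFZZFCFEFCEZZFCFEFZZFCFEFFZCZFZCZFEFCEFEFZZFCFEFFEFZZFCFEFFEFFZCZCEFZCZCEZZFCFEFFZCZCEFZCZFEFZZFCFEFFEFFZCZCEFZCZCEZZFCFEFFZCZCEFZCZFEFZZFCFEFFZCZFZCZFEFCEFEFZZFCFEFCEZZFCFZCZFZCZFEFCEFEFZZFCFEFFZCZFZCZFEFCEFEFZZFCFEFFEFFZCZCEFZCZFEFFZCZCEFZCZFEFZZFCFEFCEZZFCFEFZZFCFEFFZCZFZCZFEFCEFEFZZFCFEF  (66 'C')


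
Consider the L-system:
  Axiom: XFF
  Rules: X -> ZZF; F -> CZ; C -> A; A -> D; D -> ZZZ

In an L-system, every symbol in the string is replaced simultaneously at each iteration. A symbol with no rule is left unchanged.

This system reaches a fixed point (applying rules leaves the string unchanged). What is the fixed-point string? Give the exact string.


Answer: ZZZZZZZZZZZZZZ

Derivation:
Step 0: XFF
Step 1: ZZFCZCZ
Step 2: ZZCZAZAZ
Step 3: ZZAZDZDZ
Step 4: ZZDZZZZZZZZZ
Step 5: ZZZZZZZZZZZZZZ
Step 6: ZZZZZZZZZZZZZZ  (unchanged — fixed point at step 5)


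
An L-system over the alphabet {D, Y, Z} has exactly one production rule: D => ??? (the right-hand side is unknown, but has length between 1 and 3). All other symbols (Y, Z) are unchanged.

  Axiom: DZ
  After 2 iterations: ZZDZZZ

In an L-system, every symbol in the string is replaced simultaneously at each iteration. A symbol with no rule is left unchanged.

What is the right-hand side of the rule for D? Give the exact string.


Answer: ZDZ

Derivation:
Trying D => ZDZ:
  Step 0: DZ
  Step 1: ZDZZ
  Step 2: ZZDZZZ
Matches the given result.


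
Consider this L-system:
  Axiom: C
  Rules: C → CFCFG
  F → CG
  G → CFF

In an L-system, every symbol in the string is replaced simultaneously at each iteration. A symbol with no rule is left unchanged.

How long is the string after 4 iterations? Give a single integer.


Answer: 203

Derivation:
Step 0: length = 1
Step 1: length = 5
Step 2: length = 17
Step 3: length = 59
Step 4: length = 203


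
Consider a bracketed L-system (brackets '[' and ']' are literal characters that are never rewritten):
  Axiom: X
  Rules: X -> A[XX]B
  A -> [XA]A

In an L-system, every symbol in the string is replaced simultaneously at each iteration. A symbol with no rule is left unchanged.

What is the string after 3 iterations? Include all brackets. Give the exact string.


Step 0: X
Step 1: A[XX]B
Step 2: [XA]A[A[XX]BA[XX]B]B
Step 3: [A[XX]B[XA]A][XA]A[[XA]A[A[XX]BA[XX]B]B[XA]A[A[XX]BA[XX]B]B]B

Answer: [A[XX]B[XA]A][XA]A[[XA]A[A[XX]BA[XX]B]B[XA]A[A[XX]BA[XX]B]B]B


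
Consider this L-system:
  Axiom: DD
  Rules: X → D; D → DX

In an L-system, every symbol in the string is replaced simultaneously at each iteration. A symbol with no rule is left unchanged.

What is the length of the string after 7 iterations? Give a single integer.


Answer: 68

Derivation:
Step 0: length = 2
Step 1: length = 4
Step 2: length = 6
Step 3: length = 10
Step 4: length = 16
Step 5: length = 26
Step 6: length = 42
Step 7: length = 68


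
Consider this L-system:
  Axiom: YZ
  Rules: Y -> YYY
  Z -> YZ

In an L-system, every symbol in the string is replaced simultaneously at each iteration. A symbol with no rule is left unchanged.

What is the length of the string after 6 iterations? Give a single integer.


Step 0: length = 2
Step 1: length = 5
Step 2: length = 14
Step 3: length = 41
Step 4: length = 122
Step 5: length = 365
Step 6: length = 1094

Answer: 1094


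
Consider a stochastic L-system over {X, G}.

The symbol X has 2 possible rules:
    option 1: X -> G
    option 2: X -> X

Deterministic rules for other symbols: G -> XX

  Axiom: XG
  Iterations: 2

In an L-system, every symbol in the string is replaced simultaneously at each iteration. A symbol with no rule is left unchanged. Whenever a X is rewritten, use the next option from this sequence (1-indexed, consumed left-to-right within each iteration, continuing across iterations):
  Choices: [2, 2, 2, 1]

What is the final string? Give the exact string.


Answer: XXG

Derivation:
Step 0: XG
Step 1: XXX  (used choices [2])
Step 2: XXG  (used choices [2, 2, 1])


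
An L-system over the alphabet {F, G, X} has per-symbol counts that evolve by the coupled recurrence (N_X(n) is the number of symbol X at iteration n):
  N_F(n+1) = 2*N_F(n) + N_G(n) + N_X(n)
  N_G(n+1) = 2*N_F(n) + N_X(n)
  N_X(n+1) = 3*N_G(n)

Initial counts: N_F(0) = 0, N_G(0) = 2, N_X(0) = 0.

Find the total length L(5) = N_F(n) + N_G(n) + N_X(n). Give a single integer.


Answer: 920

Derivation:
Step 0: N_F=0, N_G=2, N_X=0, L=2
Step 1: N_F=2, N_G=0, N_X=6, L=8
Step 2: N_F=10, N_G=10, N_X=0, L=20
Step 3: N_F=30, N_G=20, N_X=30, L=80
Step 4: N_F=110, N_G=90, N_X=60, L=260
Step 5: N_F=370, N_G=280, N_X=270, L=920


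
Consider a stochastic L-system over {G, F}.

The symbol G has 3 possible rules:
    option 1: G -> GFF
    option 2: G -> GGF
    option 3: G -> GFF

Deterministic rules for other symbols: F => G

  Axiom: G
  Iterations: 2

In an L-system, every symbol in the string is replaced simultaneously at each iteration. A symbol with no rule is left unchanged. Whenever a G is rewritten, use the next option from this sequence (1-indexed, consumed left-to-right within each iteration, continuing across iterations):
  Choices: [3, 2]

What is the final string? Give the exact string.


Answer: GGFGG

Derivation:
Step 0: G
Step 1: GFF  (used choices [3])
Step 2: GGFGG  (used choices [2])


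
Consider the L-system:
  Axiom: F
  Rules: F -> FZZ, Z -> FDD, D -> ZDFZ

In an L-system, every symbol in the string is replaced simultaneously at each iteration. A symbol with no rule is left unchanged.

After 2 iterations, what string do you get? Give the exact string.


Answer: FZZFDDFDD

Derivation:
Step 0: F
Step 1: FZZ
Step 2: FZZFDDFDD


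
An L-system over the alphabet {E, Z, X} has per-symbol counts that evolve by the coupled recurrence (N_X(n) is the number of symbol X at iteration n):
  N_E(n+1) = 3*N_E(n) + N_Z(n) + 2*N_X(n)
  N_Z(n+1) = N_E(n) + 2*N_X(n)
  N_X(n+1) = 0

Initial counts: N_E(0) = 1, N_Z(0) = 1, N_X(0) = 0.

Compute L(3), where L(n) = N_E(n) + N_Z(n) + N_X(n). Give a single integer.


Answer: 56

Derivation:
Step 0: N_E=1, N_Z=1, N_X=0, L=2
Step 1: N_E=4, N_Z=1, N_X=0, L=5
Step 2: N_E=13, N_Z=4, N_X=0, L=17
Step 3: N_E=43, N_Z=13, N_X=0, L=56


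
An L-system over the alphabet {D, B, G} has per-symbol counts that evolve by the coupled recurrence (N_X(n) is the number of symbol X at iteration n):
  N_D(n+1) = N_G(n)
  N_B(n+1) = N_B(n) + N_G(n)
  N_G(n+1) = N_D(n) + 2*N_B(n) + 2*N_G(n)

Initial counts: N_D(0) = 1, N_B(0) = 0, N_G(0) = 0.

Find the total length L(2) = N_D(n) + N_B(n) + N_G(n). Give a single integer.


Step 0: N_D=1, N_B=0, N_G=0, L=1
Step 1: N_D=0, N_B=0, N_G=1, L=1
Step 2: N_D=1, N_B=1, N_G=2, L=4

Answer: 4


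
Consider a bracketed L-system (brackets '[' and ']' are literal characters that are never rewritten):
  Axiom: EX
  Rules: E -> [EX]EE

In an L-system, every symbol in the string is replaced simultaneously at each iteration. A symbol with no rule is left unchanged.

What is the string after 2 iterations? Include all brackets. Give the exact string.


Step 0: EX
Step 1: [EX]EEX
Step 2: [[EX]EEX][EX]EE[EX]EEX

Answer: [[EX]EEX][EX]EE[EX]EEX


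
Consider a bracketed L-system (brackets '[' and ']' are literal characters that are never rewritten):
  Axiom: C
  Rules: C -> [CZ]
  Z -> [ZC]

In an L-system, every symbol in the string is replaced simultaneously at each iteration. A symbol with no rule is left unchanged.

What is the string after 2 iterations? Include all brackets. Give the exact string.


Step 0: C
Step 1: [CZ]
Step 2: [[CZ][ZC]]

Answer: [[CZ][ZC]]


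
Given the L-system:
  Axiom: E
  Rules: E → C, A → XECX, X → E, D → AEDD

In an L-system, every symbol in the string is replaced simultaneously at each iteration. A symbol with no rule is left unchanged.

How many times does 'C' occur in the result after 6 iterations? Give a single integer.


Answer: 1

Derivation:
Step 0: E  (0 'C')
Step 1: C  (1 'C')
Step 2: C  (1 'C')
Step 3: C  (1 'C')
Step 4: C  (1 'C')
Step 5: C  (1 'C')
Step 6: C  (1 'C')


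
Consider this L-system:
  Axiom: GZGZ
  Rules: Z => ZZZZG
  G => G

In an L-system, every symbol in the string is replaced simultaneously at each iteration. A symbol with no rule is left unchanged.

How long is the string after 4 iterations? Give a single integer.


Answer: 684

Derivation:
Step 0: length = 4
Step 1: length = 12
Step 2: length = 44
Step 3: length = 172
Step 4: length = 684


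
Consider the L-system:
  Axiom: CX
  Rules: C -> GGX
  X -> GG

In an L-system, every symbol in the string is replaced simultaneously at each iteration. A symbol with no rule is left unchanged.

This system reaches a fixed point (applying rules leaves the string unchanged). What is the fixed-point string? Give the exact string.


Step 0: CX
Step 1: GGXGG
Step 2: GGGGGG
Step 3: GGGGGG  (unchanged — fixed point at step 2)

Answer: GGGGGG


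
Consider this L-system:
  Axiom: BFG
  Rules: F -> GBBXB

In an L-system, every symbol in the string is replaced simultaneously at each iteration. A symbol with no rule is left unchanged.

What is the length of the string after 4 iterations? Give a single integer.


Answer: 7

Derivation:
Step 0: length = 3
Step 1: length = 7
Step 2: length = 7
Step 3: length = 7
Step 4: length = 7


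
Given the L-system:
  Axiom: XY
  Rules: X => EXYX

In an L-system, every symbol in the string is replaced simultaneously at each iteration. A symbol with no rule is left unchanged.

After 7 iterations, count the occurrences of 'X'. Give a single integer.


Step 0: XY  (1 'X')
Step 1: EXYXY  (2 'X')
Step 2: EEXYXYEXYXY  (4 'X')
Step 3: EEEXYXYEXYXYEEXYXYEXYXY  (8 'X')
Step 4: EEEEXYXYEXYXYEEXYXYEXYXYEEEXYXYEXYXYEEXYXYEXYXY  (16 'X')
Step 5: EEEEEXYXYEXYXYEEXYXYEXYXYEEEXYXYEXYXYEEXYXYEXYXYEEEEXYXYEXYXYEEXYXYEXYXYEEEXYXYEXYXYEEXYXYEXYXY  (32 'X')
Step 6: EEEEEEXYXYEXYXYEEXYXYEXYXYEEEXYXYEXYXYEEXYXYEXYXYEEEEXYXYEXYXYEEXYXYEXYXYEEEXYXYEXYXYEEXYXYEXYXYEEEEEXYXYEXYXYEEXYXYEXYXYEEEXYXYEXYXYEEXYXYEXYXYEEEEXYXYEXYXYEEXYXYEXYXYEEEXYXYEXYXYEEXYXYEXYXY  (64 'X')
Step 7: EEEEEEEXYXYEXYXYEEXYXYEXYXYEEEXYXYEXYXYEEXYXYEXYXYEEEEXYXYEXYXYEEXYXYEXYXYEEEXYXYEXYXYEEXYXYEXYXYEEEEEXYXYEXYXYEEXYXYEXYXYEEEXYXYEXYXYEEXYXYEXYXYEEEEXYXYEXYXYEEXYXYEXYXYEEEXYXYEXYXYEEXYXYEXYXYEEEEEEXYXYEXYXYEEXYXYEXYXYEEEXYXYEXYXYEEXYXYEXYXYEEEEXYXYEXYXYEEXYXYEXYXYEEEXYXYEXYXYEEXYXYEXYXYEEEEEXYXYEXYXYEEXYXYEXYXYEEEXYXYEXYXYEEXYXYEXYXYEEEEXYXYEXYXYEEXYXYEXYXYEEEXYXYEXYXYEEXYXYEXYXY  (128 'X')

Answer: 128


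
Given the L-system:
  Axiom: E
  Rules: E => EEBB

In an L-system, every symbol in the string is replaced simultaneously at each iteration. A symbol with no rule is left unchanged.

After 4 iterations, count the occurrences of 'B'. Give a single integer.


Answer: 30

Derivation:
Step 0: E  (0 'B')
Step 1: EEBB  (2 'B')
Step 2: EEBBEEBBBB  (6 'B')
Step 3: EEBBEEBBBBEEBBEEBBBBBB  (14 'B')
Step 4: EEBBEEBBBBEEBBEEBBBBBBEEBBEEBBBBEEBBEEBBBBBBBB  (30 'B')


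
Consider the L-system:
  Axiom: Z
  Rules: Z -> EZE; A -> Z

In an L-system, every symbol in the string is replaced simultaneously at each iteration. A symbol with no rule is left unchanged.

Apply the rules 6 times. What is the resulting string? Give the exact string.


Step 0: Z
Step 1: EZE
Step 2: EEZEE
Step 3: EEEZEEE
Step 4: EEEEZEEEE
Step 5: EEEEEZEEEEE
Step 6: EEEEEEZEEEEEE

Answer: EEEEEEZEEEEEE


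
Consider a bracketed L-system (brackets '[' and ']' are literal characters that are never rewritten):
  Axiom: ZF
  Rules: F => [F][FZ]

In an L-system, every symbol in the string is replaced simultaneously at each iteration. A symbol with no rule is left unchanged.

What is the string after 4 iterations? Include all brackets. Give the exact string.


Answer: Z[[[[F][FZ]][[F][FZ]Z]][[[F][FZ]][[F][FZ]Z]Z]][[[[F][FZ]][[F][FZ]Z]][[[F][FZ]][[F][FZ]Z]Z]Z]

Derivation:
Step 0: ZF
Step 1: Z[F][FZ]
Step 2: Z[[F][FZ]][[F][FZ]Z]
Step 3: Z[[[F][FZ]][[F][FZ]Z]][[[F][FZ]][[F][FZ]Z]Z]
Step 4: Z[[[[F][FZ]][[F][FZ]Z]][[[F][FZ]][[F][FZ]Z]Z]][[[[F][FZ]][[F][FZ]Z]][[[F][FZ]][[F][FZ]Z]Z]Z]


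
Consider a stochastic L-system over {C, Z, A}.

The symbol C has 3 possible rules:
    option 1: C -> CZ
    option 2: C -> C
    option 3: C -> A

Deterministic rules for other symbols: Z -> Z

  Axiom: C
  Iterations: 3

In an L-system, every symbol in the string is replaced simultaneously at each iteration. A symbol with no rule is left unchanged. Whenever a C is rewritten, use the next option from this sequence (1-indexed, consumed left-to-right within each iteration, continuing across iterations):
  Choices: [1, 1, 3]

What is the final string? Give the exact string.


Answer: AZZ

Derivation:
Step 0: C
Step 1: CZ  (used choices [1])
Step 2: CZZ  (used choices [1])
Step 3: AZZ  (used choices [3])


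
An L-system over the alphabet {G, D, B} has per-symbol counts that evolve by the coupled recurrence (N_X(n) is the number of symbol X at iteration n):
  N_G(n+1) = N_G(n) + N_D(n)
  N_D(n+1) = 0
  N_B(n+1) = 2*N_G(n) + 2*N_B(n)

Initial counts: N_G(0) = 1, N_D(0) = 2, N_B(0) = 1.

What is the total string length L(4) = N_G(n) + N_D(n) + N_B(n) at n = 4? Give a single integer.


Answer: 77

Derivation:
Step 0: N_G=1, N_D=2, N_B=1, L=4
Step 1: N_G=3, N_D=0, N_B=4, L=7
Step 2: N_G=3, N_D=0, N_B=14, L=17
Step 3: N_G=3, N_D=0, N_B=34, L=37
Step 4: N_G=3, N_D=0, N_B=74, L=77


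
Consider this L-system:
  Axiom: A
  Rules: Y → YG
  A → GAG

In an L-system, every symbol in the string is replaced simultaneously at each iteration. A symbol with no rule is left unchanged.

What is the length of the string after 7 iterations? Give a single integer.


Answer: 15

Derivation:
Step 0: length = 1
Step 1: length = 3
Step 2: length = 5
Step 3: length = 7
Step 4: length = 9
Step 5: length = 11
Step 6: length = 13
Step 7: length = 15


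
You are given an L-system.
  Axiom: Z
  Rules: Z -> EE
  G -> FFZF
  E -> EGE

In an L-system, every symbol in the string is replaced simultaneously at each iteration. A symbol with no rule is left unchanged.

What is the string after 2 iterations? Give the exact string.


Answer: EGEEGE

Derivation:
Step 0: Z
Step 1: EE
Step 2: EGEEGE


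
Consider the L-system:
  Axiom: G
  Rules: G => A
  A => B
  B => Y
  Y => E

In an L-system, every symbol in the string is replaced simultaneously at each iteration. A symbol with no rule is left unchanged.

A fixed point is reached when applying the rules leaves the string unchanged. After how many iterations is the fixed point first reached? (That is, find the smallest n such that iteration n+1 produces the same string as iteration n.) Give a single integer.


Answer: 4

Derivation:
Step 0: G
Step 1: A
Step 2: B
Step 3: Y
Step 4: E
Step 5: E  (unchanged — fixed point at step 4)


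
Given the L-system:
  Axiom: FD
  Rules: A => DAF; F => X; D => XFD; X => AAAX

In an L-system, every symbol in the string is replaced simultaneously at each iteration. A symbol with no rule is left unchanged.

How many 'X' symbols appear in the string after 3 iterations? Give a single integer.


Answer: 6

Derivation:
Step 0: FD  (0 'X')
Step 1: XXFD  (2 'X')
Step 2: AAAXAAAXXXFD  (4 'X')
Step 3: DAFDAFDAFAAAXDAFDAFDAFAAAXAAAXAAAXXXFD  (6 'X')


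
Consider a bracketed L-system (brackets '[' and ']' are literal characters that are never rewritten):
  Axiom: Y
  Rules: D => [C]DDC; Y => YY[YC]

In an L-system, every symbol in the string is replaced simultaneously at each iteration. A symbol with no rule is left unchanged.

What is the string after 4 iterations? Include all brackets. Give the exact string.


Step 0: Y
Step 1: YY[YC]
Step 2: YY[YC]YY[YC][YY[YC]C]
Step 3: YY[YC]YY[YC][YY[YC]C]YY[YC]YY[YC][YY[YC]C][YY[YC]YY[YC][YY[YC]C]C]
Step 4: YY[YC]YY[YC][YY[YC]C]YY[YC]YY[YC][YY[YC]C][YY[YC]YY[YC][YY[YC]C]C]YY[YC]YY[YC][YY[YC]C]YY[YC]YY[YC][YY[YC]C][YY[YC]YY[YC][YY[YC]C]C][YY[YC]YY[YC][YY[YC]C]YY[YC]YY[YC][YY[YC]C][YY[YC]YY[YC][YY[YC]C]C]C]

Answer: YY[YC]YY[YC][YY[YC]C]YY[YC]YY[YC][YY[YC]C][YY[YC]YY[YC][YY[YC]C]C]YY[YC]YY[YC][YY[YC]C]YY[YC]YY[YC][YY[YC]C][YY[YC]YY[YC][YY[YC]C]C][YY[YC]YY[YC][YY[YC]C]YY[YC]YY[YC][YY[YC]C][YY[YC]YY[YC][YY[YC]C]C]C]


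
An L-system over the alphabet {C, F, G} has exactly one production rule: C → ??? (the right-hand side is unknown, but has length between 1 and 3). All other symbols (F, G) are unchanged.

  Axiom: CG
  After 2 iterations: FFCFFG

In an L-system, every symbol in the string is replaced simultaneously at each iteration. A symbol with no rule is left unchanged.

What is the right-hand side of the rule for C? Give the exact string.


Trying C → FCF:
  Step 0: CG
  Step 1: FCFG
  Step 2: FFCFFG
Matches the given result.

Answer: FCF


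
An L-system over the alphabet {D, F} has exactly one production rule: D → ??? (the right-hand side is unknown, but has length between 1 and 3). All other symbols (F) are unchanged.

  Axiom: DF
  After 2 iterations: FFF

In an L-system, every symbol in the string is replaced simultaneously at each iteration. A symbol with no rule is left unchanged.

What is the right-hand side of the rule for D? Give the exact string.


Trying D → FF:
  Step 0: DF
  Step 1: FFF
  Step 2: FFF
Matches the given result.

Answer: FF


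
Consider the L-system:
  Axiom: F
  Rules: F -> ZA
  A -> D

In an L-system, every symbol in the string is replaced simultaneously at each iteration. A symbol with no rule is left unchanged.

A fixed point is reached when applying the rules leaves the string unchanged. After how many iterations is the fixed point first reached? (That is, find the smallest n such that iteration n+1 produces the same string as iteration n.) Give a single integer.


Step 0: F
Step 1: ZA
Step 2: ZD
Step 3: ZD  (unchanged — fixed point at step 2)

Answer: 2


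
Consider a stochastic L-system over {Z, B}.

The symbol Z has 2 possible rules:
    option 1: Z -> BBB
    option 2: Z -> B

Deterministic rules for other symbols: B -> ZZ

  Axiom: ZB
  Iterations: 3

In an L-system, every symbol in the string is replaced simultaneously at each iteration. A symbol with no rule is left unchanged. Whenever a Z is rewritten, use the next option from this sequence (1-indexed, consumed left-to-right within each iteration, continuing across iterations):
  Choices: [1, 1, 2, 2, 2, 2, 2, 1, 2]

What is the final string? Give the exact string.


Step 0: ZB
Step 1: BBBZZ  (used choices [1])
Step 2: ZZZZZZBBBB  (used choices [1, 2])
Step 3: BBBBBBBBZZZZZZZZ  (used choices [2, 2, 2, 2, 1, 2])

Answer: BBBBBBBBZZZZZZZZ


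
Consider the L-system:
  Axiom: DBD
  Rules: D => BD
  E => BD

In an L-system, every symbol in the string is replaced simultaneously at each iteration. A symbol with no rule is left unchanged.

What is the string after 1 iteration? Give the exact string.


Answer: BDBBD

Derivation:
Step 0: DBD
Step 1: BDBBD


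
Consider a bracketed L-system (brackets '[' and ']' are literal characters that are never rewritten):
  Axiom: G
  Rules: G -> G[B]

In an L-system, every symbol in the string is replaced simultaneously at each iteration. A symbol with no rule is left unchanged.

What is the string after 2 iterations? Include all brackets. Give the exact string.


Step 0: G
Step 1: G[B]
Step 2: G[B][B]

Answer: G[B][B]
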